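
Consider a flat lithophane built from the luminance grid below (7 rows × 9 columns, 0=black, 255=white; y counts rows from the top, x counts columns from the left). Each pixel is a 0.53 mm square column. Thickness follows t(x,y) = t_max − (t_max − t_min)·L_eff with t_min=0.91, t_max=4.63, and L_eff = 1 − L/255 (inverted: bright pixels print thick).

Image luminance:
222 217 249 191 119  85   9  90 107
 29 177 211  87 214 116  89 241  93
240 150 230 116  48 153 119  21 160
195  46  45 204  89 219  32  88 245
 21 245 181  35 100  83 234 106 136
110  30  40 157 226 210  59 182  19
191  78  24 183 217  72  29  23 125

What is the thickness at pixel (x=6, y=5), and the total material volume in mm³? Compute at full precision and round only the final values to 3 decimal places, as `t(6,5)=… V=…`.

span = t_max - t_min = 4.63 - 0.91 = 3.720
L(6,5) = 59, L_eff = 1 - 59/255 = 0.768627 (inverted)
t(6,5) = 4.63 - 3.720·0.768627 = 1.771
Σt over all 7·9 pixels = 1486993/8500 ≈ 174.9403529
V = pitch²·Σt = 0.53²·1486993/8500 = 49.141

t(6,5)=1.771 V=49.141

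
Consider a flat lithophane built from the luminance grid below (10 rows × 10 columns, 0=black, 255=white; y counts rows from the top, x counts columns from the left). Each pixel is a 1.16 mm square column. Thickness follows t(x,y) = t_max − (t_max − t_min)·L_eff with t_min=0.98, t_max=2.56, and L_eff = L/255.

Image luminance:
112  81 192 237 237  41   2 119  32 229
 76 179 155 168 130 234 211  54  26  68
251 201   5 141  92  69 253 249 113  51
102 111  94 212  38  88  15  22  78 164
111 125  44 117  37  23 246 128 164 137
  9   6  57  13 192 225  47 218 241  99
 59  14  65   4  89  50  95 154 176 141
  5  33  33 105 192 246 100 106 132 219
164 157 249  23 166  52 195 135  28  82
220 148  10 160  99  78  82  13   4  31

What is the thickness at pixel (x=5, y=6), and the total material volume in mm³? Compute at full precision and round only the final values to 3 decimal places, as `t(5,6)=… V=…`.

t(5,6)=2.250 V=250.386

span = t_max - t_min = 2.56 - 0.98 = 1.580
L(5,6) = 50, L_eff = 50/255 = 0.196078
t(5,6) = 2.56 - 1.580·0.196078 = 2.250
Σt over all 10·10 pixels = 474497/2550 ≈ 186.0772549
V = pitch²·Σt = 1.16²·474497/2550 = 250.386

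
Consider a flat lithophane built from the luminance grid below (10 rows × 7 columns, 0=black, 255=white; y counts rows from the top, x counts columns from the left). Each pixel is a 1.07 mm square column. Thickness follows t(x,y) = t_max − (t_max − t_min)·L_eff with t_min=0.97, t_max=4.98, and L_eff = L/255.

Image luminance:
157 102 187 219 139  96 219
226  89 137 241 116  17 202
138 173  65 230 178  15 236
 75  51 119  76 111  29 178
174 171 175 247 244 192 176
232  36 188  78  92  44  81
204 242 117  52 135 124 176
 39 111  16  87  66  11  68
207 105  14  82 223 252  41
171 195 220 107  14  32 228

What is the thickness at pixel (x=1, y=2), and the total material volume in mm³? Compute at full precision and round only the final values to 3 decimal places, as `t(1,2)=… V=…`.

t(1,2)=2.259 V=231.854

span = t_max - t_min = 4.98 - 0.97 = 4.010
L(1,2) = 173, L_eff = 173/255 = 0.678431
t(1,2) = 4.98 - 4.010·0.678431 = 2.259
Σt over all 10·7 pixels = 516401/2550 ≈ 202.5101961
V = pitch²·Σt = 1.07²·516401/2550 = 231.854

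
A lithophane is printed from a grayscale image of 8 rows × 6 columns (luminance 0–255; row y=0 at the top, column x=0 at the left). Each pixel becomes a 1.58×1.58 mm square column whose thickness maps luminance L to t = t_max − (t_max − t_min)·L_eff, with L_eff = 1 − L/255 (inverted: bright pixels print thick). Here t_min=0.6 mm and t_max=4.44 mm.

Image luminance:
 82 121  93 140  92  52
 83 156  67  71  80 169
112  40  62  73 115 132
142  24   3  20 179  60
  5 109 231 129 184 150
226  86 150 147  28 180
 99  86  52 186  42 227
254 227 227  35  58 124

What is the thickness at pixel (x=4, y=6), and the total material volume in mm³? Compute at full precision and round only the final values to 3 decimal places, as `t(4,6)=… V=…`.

span = t_max - t_min = 4.44 - 0.6 = 3.840
L(4,6) = 42, L_eff = 1 - 42/255 = 0.835294 (inverted)
t(4,6) = 4.44 - 3.840·0.835294 = 1.232
Σt over all 8·6 pixels = 46864/425 ≈ 110.2682353
V = pitch²·Σt = 1.58²·46864/425 = 275.274

t(4,6)=1.232 V=275.274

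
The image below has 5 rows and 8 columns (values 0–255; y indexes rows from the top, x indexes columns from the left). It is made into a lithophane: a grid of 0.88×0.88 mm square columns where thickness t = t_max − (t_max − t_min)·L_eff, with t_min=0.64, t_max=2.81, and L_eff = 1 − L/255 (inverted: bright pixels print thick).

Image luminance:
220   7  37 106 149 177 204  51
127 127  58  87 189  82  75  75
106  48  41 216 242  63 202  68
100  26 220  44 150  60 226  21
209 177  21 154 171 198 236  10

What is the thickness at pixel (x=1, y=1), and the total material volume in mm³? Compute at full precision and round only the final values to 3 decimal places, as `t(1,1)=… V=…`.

t(1,1)=1.721 V=51.325

span = t_max - t_min = 2.81 - 0.64 = 2.170
L(1,1) = 127, L_eff = 1 - 127/255 = 0.501961 (inverted)
t(1,1) = 2.81 - 2.170·0.501961 = 1.721
Σt over all 5·8 pixels = 84503/1275 ≈ 66.2768627
V = pitch²·Σt = 0.88²·84503/1275 = 51.325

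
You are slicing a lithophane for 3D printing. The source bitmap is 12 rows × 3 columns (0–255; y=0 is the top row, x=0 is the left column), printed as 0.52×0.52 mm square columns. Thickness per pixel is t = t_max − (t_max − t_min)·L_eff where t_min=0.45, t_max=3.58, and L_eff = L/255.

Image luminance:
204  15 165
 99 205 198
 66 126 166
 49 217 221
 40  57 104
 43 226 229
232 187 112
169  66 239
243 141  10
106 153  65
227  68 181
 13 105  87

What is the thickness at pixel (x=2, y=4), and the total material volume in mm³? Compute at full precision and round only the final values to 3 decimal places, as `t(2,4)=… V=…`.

span = t_max - t_min = 3.58 - 0.45 = 3.130
L(2,4) = 104, L_eff = 104/255 = 0.407843
t(2,4) = 3.58 - 3.130·0.407843 = 2.303
Σt over all 12·3 pixels = 886699/12750 ≈ 69.5450196
V = pitch²·Σt = 0.52²·886699/12750 = 18.805

t(2,4)=2.303 V=18.805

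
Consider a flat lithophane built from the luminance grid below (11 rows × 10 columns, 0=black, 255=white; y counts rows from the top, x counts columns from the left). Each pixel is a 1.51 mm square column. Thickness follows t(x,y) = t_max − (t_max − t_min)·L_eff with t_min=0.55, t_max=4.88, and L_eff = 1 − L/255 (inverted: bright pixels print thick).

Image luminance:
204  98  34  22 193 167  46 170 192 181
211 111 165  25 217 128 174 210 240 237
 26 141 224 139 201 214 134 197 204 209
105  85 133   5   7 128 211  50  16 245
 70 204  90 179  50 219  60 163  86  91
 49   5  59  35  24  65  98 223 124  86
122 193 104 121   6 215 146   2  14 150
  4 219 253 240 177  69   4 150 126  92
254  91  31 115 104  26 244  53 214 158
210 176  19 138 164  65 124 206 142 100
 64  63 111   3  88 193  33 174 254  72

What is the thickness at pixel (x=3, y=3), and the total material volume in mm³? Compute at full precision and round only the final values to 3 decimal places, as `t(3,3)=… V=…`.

t(3,3)=0.635 V=671.273

span = t_max - t_min = 4.88 - 0.55 = 4.330
L(3,3) = 5, L_eff = 1 - 5/255 = 0.980392 (inverted)
t(3,3) = 4.88 - 4.330·0.980392 = 0.635
Σt over all 11·10 pixels = 300293/1020 ≈ 294.4049020
V = pitch²·Σt = 1.51²·300293/1020 = 671.273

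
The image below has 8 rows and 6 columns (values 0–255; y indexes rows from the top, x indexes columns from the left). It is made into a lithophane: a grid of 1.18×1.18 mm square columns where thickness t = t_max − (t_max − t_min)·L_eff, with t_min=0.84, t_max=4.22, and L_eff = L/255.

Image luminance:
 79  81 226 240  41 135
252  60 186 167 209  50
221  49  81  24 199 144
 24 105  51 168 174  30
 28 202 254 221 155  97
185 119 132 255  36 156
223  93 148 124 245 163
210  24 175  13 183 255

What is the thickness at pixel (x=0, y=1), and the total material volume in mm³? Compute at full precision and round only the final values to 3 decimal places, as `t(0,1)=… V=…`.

t(0,1)=0.880 V=158.536

span = t_max - t_min = 4.22 - 0.84 = 3.380
L(0,1) = 252, L_eff = 252/255 = 0.988235
t(0,1) = 4.22 - 3.380·0.988235 = 0.880
Σt over all 8·6 pixels = 725846/6375 ≈ 113.8581961
V = pitch²·Σt = 1.18²·725846/6375 = 158.536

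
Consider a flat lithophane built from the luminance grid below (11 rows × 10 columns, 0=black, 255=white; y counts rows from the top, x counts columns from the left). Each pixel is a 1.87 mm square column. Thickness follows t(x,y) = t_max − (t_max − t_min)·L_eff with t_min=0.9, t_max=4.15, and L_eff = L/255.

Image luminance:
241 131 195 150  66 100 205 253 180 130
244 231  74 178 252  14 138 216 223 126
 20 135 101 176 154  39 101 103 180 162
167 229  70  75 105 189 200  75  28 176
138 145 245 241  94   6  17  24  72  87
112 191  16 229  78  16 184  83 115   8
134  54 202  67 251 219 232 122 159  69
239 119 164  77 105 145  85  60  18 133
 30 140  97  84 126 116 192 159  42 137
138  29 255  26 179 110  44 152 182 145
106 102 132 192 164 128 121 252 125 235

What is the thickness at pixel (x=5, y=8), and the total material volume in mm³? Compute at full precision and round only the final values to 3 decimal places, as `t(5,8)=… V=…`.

t(5,8)=2.672 V=948.891

span = t_max - t_min = 4.15 - 0.9 = 3.250
L(5,8) = 116, L_eff = 116/255 = 0.454902
t(5,8) = 4.15 - 3.250·0.454902 = 2.672
Σt over all 11·10 pixels = 276779/1020 ≈ 271.3519608
V = pitch²·Σt = 1.87²·276779/1020 = 948.891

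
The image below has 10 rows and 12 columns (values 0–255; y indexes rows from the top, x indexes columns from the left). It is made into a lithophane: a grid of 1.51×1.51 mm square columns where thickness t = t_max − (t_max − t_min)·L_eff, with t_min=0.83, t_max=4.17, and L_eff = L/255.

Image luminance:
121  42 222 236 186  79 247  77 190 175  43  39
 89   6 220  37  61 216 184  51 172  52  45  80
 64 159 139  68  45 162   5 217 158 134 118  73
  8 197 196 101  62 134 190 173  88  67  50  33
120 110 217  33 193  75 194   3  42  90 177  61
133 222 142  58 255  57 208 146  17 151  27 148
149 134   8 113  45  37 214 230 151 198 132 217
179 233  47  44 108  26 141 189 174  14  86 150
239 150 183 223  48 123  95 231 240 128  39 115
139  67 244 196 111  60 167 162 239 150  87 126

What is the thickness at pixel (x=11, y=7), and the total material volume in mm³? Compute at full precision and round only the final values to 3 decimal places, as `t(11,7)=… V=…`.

t(11,7)=2.205 V=693.856

span = t_max - t_min = 4.17 - 0.83 = 3.340
L(11,7) = 150, L_eff = 150/255 = 0.588235
t(11,7) = 4.17 - 3.340·0.588235 = 2.205
Σt over all 10·12 pixels = 3879943/12750 ≈ 304.3092549
V = pitch²·Σt = 1.51²·3879943/12750 = 693.856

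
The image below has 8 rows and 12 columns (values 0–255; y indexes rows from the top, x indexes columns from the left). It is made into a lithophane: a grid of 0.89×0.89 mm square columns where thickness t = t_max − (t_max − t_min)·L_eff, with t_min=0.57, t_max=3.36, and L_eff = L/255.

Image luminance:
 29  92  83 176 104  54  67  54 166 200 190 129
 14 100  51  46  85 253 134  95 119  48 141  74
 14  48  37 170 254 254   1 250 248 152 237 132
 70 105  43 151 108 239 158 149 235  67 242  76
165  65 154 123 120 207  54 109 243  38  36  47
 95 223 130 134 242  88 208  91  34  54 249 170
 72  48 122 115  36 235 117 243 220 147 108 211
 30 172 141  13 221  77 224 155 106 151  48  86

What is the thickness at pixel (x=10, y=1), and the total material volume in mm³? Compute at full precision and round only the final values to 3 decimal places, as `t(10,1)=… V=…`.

span = t_max - t_min = 3.36 - 0.57 = 2.790
L(10,1) = 141, L_eff = 141/255 = 0.552941
t(10,1) = 3.36 - 2.790·0.552941 = 1.817
Σt over all 8·12 pixels = 189.942
V = pitch²·Σt = 0.89²·189.942 = 150.453

t(10,1)=1.817 V=150.453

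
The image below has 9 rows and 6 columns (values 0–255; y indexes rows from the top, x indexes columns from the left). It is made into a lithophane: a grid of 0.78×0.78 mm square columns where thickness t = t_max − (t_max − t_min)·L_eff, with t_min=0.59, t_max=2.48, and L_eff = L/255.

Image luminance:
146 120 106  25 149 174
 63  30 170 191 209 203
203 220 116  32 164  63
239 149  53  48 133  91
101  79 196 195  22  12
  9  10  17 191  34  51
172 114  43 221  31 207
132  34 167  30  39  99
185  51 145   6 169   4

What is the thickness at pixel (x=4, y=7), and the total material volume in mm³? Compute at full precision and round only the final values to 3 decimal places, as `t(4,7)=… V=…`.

span = t_max - t_min = 2.48 - 0.59 = 1.890
L(4,7) = 39, L_eff = 39/255 = 0.152941
t(4,7) = 2.48 - 1.890·0.152941 = 2.191
Σt over all 9·6 pixels = 768951/8500 ≈ 90.4648235
V = pitch²·Σt = 0.78²·768951/8500 = 55.039

t(4,7)=2.191 V=55.039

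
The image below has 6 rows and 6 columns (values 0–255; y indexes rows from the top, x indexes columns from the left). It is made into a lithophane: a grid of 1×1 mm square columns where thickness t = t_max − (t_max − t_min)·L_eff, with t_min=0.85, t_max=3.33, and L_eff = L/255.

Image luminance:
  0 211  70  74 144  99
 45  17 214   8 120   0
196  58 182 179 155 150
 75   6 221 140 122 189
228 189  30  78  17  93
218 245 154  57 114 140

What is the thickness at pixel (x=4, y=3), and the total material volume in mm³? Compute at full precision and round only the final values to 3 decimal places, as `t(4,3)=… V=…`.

t(4,3)=2.143 V=78.663

span = t_max - t_min = 3.33 - 0.85 = 2.480
L(4,3) = 122, L_eff = 122/255 = 0.478431
t(4,3) = 3.33 - 2.480·0.478431 = 2.143
Σt over all 6·6 pixels = 501479/6375 ≈ 78.6633725
V = pitch²·Σt = 1²·501479/6375 = 78.663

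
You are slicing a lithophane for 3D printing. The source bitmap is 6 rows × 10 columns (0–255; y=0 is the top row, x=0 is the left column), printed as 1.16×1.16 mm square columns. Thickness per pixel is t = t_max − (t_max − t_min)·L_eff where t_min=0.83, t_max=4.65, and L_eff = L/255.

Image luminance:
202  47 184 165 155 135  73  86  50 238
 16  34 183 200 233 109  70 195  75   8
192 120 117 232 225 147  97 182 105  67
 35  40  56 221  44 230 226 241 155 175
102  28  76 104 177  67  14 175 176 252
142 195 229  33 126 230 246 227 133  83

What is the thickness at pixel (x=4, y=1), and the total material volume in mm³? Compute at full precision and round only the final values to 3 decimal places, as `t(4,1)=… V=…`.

span = t_max - t_min = 4.65 - 0.83 = 3.820
L(4,1) = 233, L_eff = 233/255 = 0.913725
t(4,1) = 4.65 - 3.820·0.913725 = 1.160
Σt over all 6·10 pixels = 199487/1275 ≈ 156.4603922
V = pitch²·Σt = 1.16²·199487/1275 = 210.533

t(4,1)=1.160 V=210.533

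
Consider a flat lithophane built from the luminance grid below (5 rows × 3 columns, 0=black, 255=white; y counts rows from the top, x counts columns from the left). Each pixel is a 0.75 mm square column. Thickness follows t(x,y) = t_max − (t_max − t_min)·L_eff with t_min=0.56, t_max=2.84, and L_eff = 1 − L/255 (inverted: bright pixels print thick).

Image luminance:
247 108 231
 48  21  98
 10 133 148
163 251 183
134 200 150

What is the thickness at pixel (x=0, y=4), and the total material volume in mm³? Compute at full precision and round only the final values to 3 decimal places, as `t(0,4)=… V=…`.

span = t_max - t_min = 2.84 - 0.56 = 2.280
L(0,4) = 134, L_eff = 1 - 134/255 = 0.474510 (inverted)
t(0,4) = 2.84 - 2.280·0.474510 = 1.758
Σt over all 5·3 pixels = 27.4
V = pitch²·Σt = 0.75²·27.4 = 15.413

t(0,4)=1.758 V=15.413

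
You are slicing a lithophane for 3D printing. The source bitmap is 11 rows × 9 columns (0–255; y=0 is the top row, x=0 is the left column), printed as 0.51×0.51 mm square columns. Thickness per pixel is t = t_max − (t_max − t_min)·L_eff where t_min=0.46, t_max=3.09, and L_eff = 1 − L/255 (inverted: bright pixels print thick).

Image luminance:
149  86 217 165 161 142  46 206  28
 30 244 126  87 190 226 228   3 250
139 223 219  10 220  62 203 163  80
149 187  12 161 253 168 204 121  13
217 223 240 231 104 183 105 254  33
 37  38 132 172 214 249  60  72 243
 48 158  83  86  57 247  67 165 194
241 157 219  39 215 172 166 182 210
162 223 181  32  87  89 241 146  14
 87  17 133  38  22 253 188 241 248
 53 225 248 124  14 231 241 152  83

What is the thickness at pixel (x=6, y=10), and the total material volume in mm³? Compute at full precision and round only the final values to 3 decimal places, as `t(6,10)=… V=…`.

span = t_max - t_min = 3.09 - 0.46 = 2.630
L(6,10) = 241, L_eff = 1 - 241/255 = 0.054902 (inverted)
t(6,10) = 3.09 - 2.630·0.054902 = 2.946
Σt over all 11·9 pixels = 1654487/8500 ≈ 194.6455294
V = pitch²·Σt = 0.51²·1654487/8500 = 50.627

t(6,10)=2.946 V=50.627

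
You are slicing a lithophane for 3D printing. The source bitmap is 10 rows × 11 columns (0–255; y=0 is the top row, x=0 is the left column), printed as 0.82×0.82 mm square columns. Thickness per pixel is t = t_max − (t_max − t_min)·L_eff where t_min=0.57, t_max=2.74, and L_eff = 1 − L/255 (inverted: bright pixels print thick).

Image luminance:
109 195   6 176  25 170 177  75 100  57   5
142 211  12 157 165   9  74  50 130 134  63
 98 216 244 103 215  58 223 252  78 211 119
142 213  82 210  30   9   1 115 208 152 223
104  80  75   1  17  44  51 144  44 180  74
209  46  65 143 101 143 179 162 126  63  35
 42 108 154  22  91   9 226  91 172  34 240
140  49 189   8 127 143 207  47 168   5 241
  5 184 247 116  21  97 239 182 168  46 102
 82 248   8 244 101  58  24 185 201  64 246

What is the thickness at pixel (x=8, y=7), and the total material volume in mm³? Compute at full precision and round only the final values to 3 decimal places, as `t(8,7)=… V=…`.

t(8,7)=2.000 V=116.036

span = t_max - t_min = 2.74 - 0.57 = 2.170
L(8,7) = 168, L_eff = 1 - 168/255 = 0.341176 (inverted)
t(8,7) = 2.74 - 2.170·0.341176 = 2.000
Σt over all 10·11 pixels = 4400537/25500 ≈ 172.5700784
V = pitch²·Σt = 0.82²·4400537/25500 = 116.036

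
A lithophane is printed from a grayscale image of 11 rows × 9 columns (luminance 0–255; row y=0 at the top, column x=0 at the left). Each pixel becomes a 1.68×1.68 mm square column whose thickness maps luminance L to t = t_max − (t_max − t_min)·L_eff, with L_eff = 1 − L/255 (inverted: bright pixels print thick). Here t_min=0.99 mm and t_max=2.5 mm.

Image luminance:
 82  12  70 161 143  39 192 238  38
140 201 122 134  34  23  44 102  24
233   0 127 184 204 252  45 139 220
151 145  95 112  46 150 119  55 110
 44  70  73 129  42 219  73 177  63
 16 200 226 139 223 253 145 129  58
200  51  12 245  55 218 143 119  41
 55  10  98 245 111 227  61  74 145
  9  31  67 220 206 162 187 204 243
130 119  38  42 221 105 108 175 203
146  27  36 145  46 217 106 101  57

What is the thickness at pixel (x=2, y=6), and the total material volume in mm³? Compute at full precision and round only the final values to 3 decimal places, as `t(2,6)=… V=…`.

t(2,6)=1.061 V=475.943

span = t_max - t_min = 2.5 - 0.99 = 1.510
L(2,6) = 12, L_eff = 1 - 12/255 = 0.952941 (inverted)
t(2,6) = 2.5 - 1.510·0.952941 = 1.061
Σt over all 11·9 pixels = 4300081/25500 ≈ 168.6306275
V = pitch²·Σt = 1.68²·4300081/25500 = 475.943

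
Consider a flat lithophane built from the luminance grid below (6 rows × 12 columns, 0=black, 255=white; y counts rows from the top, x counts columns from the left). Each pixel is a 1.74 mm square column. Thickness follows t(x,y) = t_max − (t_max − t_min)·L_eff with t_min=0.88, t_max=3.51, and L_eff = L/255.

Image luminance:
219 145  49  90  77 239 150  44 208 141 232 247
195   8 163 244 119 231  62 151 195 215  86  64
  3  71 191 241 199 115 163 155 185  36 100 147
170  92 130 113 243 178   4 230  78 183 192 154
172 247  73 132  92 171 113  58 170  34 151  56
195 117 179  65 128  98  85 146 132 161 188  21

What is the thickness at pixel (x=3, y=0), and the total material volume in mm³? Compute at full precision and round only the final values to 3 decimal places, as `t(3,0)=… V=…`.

span = t_max - t_min = 3.51 - 0.88 = 2.630
L(3,0) = 90, L_eff = 90/255 = 0.352941
t(3,0) = 3.51 - 2.630·0.352941 = 2.582
Σt over all 6·12 pixels = 3832507/25500 ≈ 150.2943922
V = pitch²·Σt = 1.74²·3832507/25500 = 455.031

t(3,0)=2.582 V=455.031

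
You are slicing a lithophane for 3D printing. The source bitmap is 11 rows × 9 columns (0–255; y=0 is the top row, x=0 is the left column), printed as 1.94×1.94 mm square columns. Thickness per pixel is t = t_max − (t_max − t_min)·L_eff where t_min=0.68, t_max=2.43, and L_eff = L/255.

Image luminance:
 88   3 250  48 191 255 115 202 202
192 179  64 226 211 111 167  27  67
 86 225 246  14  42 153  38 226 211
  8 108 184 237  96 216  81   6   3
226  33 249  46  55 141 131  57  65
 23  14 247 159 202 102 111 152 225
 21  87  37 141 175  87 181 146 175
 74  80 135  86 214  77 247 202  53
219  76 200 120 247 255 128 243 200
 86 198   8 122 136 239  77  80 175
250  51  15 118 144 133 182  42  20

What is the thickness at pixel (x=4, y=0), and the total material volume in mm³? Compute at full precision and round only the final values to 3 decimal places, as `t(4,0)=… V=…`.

span = t_max - t_min = 2.43 - 0.68 = 1.750
L(4,0) = 191, L_eff = 191/255 = 0.749020
t(4,0) = 2.43 - 1.750·0.749020 = 1.119
Σt over all 11·9 pixels = 771977/5100 ≈ 151.3680392
V = pitch²·Σt = 1.94²·771977/5100 = 569.689

t(4,0)=1.119 V=569.689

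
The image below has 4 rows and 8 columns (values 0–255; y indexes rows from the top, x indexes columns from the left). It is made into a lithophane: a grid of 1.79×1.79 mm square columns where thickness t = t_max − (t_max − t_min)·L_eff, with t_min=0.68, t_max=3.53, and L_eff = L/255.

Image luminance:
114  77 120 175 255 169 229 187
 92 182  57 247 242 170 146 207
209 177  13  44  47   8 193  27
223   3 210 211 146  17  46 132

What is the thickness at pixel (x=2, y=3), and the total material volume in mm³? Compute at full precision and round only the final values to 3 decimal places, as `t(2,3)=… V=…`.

t(2,3)=1.183 V=205.264

span = t_max - t_min = 3.53 - 0.68 = 2.850
L(2,3) = 210, L_eff = 210/255 = 0.823529
t(2,3) = 3.53 - 2.850·0.823529 = 1.183
Σt over all 4·8 pixels = 108907/1700 ≈ 64.0629412
V = pitch²·Σt = 1.79²·108907/1700 = 205.264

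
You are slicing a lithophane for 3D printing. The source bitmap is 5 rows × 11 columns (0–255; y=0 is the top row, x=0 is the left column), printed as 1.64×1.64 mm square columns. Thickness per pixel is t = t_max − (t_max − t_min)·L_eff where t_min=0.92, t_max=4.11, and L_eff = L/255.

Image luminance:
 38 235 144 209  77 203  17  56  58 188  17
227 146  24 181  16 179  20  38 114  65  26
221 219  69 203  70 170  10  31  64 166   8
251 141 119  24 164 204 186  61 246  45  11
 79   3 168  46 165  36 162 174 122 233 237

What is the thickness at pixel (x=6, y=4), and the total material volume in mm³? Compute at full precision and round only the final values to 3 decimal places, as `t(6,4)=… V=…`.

t(6,4)=2.083 V=393.118

span = t_max - t_min = 4.11 - 0.92 = 3.190
L(6,4) = 162, L_eff = 162/255 = 0.635294
t(6,4) = 4.11 - 3.190·0.635294 = 2.083
Σt over all 5·11 pixels = 3727141/25500 ≈ 146.1623922
V = pitch²·Σt = 1.64²·3727141/25500 = 393.118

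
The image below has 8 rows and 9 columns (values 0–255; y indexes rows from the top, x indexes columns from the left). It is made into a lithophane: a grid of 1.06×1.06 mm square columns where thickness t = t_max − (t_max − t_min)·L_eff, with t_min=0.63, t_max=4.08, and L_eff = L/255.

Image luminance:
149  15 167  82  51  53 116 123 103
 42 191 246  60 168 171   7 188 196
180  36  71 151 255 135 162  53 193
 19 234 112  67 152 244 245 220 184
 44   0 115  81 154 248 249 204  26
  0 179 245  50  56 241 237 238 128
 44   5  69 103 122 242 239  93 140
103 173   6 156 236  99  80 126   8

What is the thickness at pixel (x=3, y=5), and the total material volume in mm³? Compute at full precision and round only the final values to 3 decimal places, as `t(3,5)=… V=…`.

span = t_max - t_min = 4.08 - 0.63 = 3.450
L(3,5) = 50, L_eff = 50/255 = 0.196078
t(3,5) = 4.08 - 3.450·0.196078 = 3.404
Σt over all 8·9 pixels = 70913/425 ≈ 166.8541176
V = pitch²·Σt = 1.06²·70913/425 = 187.477

t(3,5)=3.404 V=187.477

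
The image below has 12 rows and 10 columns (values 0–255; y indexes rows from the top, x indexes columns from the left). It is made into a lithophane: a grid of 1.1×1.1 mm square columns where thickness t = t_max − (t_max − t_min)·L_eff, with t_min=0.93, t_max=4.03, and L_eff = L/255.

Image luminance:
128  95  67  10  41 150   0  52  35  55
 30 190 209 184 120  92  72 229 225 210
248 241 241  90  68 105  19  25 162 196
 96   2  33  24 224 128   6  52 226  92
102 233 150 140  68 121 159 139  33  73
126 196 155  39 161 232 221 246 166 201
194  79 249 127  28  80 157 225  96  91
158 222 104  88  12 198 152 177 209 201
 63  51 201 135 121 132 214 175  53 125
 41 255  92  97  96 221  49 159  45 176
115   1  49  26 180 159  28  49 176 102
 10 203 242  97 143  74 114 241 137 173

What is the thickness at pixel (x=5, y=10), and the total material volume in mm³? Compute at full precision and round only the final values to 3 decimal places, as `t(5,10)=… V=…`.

span = t_max - t_min = 4.03 - 0.93 = 3.100
L(5,10) = 159, L_eff = 159/255 = 0.623529
t(5,10) = 4.03 - 3.100·0.623529 = 2.097
Σt over all 12·10 pixels = 76508/255 ≈ 300.0313725
V = pitch²·Σt = 1.1²·76508/255 = 363.038

t(5,10)=2.097 V=363.038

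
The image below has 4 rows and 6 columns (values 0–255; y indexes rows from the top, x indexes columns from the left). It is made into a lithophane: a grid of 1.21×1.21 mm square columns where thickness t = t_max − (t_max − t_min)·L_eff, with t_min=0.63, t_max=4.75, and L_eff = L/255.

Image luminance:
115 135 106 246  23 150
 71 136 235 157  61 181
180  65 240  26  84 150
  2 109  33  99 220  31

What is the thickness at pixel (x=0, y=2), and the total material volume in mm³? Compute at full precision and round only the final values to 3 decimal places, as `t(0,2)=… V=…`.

t(0,2)=1.842 V=99.372

span = t_max - t_min = 4.75 - 0.63 = 4.120
L(0,2) = 180, L_eff = 180/255 = 0.705882
t(0,2) = 4.75 - 4.120·0.705882 = 1.842
Σt over all 4·6 pixels = 86537/1275 ≈ 67.8721569
V = pitch²·Σt = 1.21²·86537/1275 = 99.372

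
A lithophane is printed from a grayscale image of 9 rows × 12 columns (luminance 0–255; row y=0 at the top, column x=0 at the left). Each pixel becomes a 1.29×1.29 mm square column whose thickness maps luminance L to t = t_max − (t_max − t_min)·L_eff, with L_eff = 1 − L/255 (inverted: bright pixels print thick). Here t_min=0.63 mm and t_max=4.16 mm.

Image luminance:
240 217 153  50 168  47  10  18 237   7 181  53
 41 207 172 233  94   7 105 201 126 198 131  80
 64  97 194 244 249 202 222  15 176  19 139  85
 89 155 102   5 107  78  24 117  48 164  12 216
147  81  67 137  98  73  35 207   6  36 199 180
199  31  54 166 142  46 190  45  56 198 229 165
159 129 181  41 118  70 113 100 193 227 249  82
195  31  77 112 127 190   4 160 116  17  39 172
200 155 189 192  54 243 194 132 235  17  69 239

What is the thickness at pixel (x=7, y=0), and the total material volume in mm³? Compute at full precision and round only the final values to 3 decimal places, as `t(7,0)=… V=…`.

t(7,0)=0.879 V=422.074

span = t_max - t_min = 4.16 - 0.63 = 3.530
L(7,0) = 18, L_eff = 1 - 18/255 = 0.929412 (inverted)
t(7,0) = 4.16 - 3.530·0.929412 = 0.879
Σt over all 9·12 pixels = 2155897/8500 ≈ 253.6349412
V = pitch²·Σt = 1.29²·2155897/8500 = 422.074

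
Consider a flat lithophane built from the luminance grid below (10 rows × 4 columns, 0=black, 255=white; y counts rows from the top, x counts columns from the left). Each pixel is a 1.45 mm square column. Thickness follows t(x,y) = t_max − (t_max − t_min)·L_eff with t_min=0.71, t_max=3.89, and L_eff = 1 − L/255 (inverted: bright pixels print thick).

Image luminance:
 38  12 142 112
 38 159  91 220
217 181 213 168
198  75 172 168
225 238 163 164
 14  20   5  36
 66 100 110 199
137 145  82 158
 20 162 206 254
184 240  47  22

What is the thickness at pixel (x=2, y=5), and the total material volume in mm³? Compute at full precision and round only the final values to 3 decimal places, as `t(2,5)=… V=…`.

span = t_max - t_min = 3.89 - 0.71 = 3.180
L(2,5) = 5, L_eff = 1 - 5/255 = 0.980392 (inverted)
t(2,5) = 3.89 - 3.180·0.980392 = 0.772
Σt over all 10·4 pixels = 396353/4250 ≈ 93.2595294
V = pitch²·Σt = 1.45²·396353/4250 = 196.078

t(2,5)=0.772 V=196.078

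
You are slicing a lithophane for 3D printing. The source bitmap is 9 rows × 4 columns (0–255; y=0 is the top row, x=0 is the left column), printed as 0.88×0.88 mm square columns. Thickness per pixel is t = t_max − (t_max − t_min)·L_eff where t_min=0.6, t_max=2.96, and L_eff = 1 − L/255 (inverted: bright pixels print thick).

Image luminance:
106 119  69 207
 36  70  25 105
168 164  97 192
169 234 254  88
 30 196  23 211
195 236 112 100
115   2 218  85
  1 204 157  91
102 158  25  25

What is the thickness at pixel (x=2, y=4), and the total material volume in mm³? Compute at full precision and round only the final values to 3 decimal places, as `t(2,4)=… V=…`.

span = t_max - t_min = 2.96 - 0.6 = 2.360
L(2,4) = 23, L_eff = 1 - 23/255 = 0.909804 (inverted)
t(2,4) = 2.96 - 2.360·0.909804 = 0.813
Σt over all 9·4 pixels = 132217/2125 ≈ 62.2197647
V = pitch²·Σt = 0.88²·132217/2125 = 48.183

t(2,4)=0.813 V=48.183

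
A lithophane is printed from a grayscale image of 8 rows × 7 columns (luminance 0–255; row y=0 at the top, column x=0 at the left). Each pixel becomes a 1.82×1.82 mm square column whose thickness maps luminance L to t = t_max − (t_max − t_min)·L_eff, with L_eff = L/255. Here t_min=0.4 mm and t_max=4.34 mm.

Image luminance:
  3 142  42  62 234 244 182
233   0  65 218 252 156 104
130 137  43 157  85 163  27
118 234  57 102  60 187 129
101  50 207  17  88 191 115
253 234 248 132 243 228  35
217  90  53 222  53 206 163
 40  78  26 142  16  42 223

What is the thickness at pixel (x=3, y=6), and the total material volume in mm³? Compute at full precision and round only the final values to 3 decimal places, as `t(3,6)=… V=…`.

t(3,6)=0.910 V=432.508

span = t_max - t_min = 4.34 - 0.4 = 3.940
L(3,6) = 222, L_eff = 222/255 = 0.870588
t(3,6) = 4.34 - 3.940·0.870588 = 0.910
Σt over all 8·7 pixels = 1664797/12750 ≈ 130.5723137
V = pitch²·Σt = 1.82²·1664797/12750 = 432.508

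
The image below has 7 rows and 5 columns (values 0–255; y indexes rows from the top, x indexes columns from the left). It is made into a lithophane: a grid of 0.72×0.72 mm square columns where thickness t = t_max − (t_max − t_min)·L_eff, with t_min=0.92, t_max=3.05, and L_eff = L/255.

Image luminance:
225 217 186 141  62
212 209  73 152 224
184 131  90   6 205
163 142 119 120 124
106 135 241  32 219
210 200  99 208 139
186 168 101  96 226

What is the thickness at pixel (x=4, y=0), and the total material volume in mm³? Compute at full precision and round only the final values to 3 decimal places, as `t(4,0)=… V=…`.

t(4,0)=2.532 V=32.168

span = t_max - t_min = 3.05 - 0.92 = 2.130
L(4,0) = 62, L_eff = 62/255 = 0.243137
t(4,0) = 3.05 - 2.130·0.243137 = 2.532
Σt over all 7·5 pixels = 263727/4250 ≈ 62.0534118
V = pitch²·Σt = 0.72²·263727/4250 = 32.168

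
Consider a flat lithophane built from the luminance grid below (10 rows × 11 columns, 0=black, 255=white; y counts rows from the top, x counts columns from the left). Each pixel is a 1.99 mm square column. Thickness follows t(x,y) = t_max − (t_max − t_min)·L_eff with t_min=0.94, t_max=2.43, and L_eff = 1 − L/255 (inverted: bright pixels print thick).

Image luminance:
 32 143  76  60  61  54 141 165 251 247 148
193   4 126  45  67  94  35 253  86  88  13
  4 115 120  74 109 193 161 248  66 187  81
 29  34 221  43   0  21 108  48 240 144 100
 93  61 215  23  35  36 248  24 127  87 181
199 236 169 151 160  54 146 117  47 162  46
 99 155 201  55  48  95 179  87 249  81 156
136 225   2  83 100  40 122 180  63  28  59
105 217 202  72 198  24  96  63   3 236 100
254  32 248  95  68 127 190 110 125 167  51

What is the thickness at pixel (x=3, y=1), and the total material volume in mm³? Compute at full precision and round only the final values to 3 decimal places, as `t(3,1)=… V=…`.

span = t_max - t_min = 2.43 - 0.94 = 1.490
L(3,1) = 45, L_eff = 1 - 45/255 = 0.823529 (inverted)
t(3,1) = 2.43 - 1.490·0.823529 = 1.203
Σt over all 10·11 pixels = 4509779/25500 ≈ 176.8540784
V = pitch²·Σt = 1.99²·4509779/25500 = 700.360

t(3,1)=1.203 V=700.360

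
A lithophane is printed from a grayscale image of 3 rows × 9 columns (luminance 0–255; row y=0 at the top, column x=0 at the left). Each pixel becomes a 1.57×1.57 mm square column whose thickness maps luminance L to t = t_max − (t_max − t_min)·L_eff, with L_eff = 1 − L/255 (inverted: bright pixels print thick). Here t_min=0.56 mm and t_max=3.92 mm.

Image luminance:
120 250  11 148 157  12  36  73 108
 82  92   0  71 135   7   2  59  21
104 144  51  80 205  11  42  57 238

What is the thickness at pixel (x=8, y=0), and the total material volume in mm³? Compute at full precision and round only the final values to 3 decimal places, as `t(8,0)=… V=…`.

span = t_max - t_min = 3.92 - 0.56 = 3.360
L(8,0) = 108, L_eff = 1 - 108/255 = 0.576471 (inverted)
t(8,0) = 3.92 - 3.360·0.576471 = 1.983
Σt over all 3·9 pixels = 96978/2125 ≈ 45.6367059
V = pitch²·Σt = 1.57²·96978/2125 = 112.490

t(8,0)=1.983 V=112.490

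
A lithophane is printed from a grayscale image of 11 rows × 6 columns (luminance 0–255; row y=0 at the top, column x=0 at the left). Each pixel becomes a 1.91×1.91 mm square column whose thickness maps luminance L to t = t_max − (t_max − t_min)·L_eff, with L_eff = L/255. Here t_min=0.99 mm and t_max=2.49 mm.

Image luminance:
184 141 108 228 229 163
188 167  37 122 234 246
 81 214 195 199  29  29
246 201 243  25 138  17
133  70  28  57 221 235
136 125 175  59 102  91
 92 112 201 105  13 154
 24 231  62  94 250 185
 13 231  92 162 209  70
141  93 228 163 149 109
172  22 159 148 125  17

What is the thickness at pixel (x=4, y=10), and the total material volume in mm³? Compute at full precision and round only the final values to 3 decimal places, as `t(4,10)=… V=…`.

t(4,10)=1.755 V=408.068

span = t_max - t_min = 2.49 - 0.99 = 1.500
L(4,10) = 125, L_eff = 125/255 = 0.490196
t(4,10) = 2.49 - 1.500·0.490196 = 1.755
Σt over all 11·6 pixels = 95079/850 ≈ 111.8576471
V = pitch²·Σt = 1.91²·95079/850 = 408.068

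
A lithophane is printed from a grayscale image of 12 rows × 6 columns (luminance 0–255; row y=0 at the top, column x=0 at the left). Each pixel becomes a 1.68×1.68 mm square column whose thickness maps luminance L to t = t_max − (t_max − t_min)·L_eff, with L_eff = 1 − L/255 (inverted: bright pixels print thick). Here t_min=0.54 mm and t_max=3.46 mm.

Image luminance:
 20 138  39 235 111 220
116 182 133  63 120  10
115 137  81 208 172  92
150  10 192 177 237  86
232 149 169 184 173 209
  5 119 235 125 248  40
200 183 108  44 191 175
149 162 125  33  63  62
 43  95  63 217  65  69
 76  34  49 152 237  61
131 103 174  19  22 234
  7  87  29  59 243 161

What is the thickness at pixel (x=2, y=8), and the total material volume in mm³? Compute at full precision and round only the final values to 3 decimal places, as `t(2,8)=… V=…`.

t(2,8)=1.261 V=395.986

span = t_max - t_min = 3.46 - 0.54 = 2.920
L(2,8) = 63, L_eff = 1 - 63/255 = 0.752941 (inverted)
t(2,8) = 3.46 - 2.920·0.752941 = 1.261
Σt over all 12·6 pixels = 52613/375 ≈ 140.3013333
V = pitch²·Σt = 1.68²·52613/375 = 395.986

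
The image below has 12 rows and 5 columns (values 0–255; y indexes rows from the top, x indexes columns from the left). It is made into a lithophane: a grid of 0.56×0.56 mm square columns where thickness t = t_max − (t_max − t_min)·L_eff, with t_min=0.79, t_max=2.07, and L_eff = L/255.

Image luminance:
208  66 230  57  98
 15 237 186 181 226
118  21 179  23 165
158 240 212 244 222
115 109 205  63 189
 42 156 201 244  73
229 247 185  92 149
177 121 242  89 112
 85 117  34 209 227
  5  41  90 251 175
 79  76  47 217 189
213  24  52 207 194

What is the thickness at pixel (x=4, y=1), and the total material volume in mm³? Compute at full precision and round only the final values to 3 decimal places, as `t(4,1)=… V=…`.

t(4,1)=0.936 V=25.320

span = t_max - t_min = 2.07 - 0.79 = 1.280
L(4,1) = 226, L_eff = 226/255 = 0.886275
t(4,1) = 2.07 - 1.280·0.886275 = 0.936
Σt over all 12·5 pixels = 171573/2125 ≈ 80.7402353
V = pitch²·Σt = 0.56²·171573/2125 = 25.320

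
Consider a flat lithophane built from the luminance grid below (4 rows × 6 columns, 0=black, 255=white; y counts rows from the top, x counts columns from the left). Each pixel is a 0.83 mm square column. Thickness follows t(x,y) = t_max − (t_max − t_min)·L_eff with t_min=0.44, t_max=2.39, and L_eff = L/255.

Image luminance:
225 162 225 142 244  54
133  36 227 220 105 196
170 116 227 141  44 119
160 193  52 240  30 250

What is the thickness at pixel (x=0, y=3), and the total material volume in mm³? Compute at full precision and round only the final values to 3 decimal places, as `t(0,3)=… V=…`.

span = t_max - t_min = 2.39 - 0.44 = 1.950
L(0,3) = 160, L_eff = 160/255 = 0.627451
t(0,3) = 2.39 - 1.950·0.627451 = 1.166
Σt over all 4·6 pixels = 49269/1700 ≈ 28.9817647
V = pitch²·Σt = 0.83²·49269/1700 = 19.966

t(0,3)=1.166 V=19.966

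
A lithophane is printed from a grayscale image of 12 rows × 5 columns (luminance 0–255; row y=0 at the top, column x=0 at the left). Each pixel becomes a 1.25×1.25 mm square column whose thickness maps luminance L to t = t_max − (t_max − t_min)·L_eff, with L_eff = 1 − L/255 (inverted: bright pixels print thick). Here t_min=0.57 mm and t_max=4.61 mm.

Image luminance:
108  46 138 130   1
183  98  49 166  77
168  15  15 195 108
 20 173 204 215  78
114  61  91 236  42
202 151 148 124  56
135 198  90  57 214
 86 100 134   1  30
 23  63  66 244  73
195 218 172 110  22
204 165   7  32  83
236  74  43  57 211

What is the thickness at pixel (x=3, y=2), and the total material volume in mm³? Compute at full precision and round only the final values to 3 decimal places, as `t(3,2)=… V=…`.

t(3,2)=3.659 V=220.657

span = t_max - t_min = 4.61 - 0.57 = 4.040
L(3,2) = 195, L_eff = 1 - 195/255 = 0.235294 (inverted)
t(3,2) = 4.61 - 4.040·0.235294 = 3.659
Σt over all 12·5 pixels = 180056/1275 ≈ 141.2203922
V = pitch²·Σt = 1.25²·180056/1275 = 220.657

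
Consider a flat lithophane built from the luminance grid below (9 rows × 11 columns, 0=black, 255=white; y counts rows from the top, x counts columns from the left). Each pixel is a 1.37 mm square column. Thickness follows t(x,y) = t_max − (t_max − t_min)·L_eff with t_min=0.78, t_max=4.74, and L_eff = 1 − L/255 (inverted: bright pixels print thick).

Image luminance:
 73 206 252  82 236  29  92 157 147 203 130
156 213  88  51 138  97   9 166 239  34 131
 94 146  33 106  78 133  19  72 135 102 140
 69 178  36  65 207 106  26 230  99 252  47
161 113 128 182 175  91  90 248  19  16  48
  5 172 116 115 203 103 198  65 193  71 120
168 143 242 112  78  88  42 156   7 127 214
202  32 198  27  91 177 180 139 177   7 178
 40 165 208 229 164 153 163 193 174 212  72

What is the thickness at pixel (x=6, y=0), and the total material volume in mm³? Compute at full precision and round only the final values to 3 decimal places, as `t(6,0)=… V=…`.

span = t_max - t_min = 4.74 - 0.78 = 3.960
L(6,0) = 92, L_eff = 1 - 92/255 = 0.639216 (inverted)
t(6,0) = 4.74 - 3.960·0.639216 = 2.209
Σt over all 9·11 pixels = 1152657/4250 ≈ 271.2134118
V = pitch²·Σt = 1.37²·1152657/4250 = 509.040

t(6,0)=2.209 V=509.040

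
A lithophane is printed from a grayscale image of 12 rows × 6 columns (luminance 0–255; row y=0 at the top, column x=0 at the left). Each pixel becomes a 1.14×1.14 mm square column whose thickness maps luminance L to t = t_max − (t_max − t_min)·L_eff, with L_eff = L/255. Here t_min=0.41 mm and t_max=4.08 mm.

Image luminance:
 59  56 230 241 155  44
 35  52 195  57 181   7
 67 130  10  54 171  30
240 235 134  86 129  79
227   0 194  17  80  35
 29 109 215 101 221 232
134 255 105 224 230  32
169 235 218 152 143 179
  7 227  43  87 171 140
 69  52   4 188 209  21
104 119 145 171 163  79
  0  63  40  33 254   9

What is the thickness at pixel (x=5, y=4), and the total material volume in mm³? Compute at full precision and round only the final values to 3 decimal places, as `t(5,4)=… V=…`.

span = t_max - t_min = 4.08 - 0.41 = 3.670
L(5,4) = 35, L_eff = 35/255 = 0.137255
t(5,4) = 4.08 - 3.670·0.137255 = 3.576
Σt over all 12·6 pixels = 4330643/25500 ≈ 169.8291373
V = pitch²·Σt = 1.14²·4330643/25500 = 220.710

t(5,4)=3.576 V=220.710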